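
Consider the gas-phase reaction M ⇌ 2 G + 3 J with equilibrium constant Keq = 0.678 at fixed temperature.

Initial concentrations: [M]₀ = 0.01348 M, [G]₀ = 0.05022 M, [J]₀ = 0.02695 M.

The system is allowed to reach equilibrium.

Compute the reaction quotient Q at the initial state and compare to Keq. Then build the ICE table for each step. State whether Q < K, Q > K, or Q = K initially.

Q₀ = 3.6622e-06; Q < K (proceeds forward)

Q₀ = 3.6622e-06 vs Keq = 0.678 ⇒ Q<K, forward
Step 1:
                    M           G           J
  init        0.01348     0.05022     0.02695
  Δ          -0.01348     0.02695     0.04043
  eq       2.6875e-06     0.07717     0.06738
  solve Keq expr → x = 0.01348; check Q = 0.678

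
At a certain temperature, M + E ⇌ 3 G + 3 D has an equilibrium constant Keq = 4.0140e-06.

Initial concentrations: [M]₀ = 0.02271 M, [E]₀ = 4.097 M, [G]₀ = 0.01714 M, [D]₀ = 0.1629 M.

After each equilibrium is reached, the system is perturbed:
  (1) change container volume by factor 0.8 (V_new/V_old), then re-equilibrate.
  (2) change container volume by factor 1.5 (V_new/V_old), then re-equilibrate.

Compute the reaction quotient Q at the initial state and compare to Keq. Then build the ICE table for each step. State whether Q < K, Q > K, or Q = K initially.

Q₀ = 2.3394e-07 vs Keq = 4.0140e-06 ⇒ Q<K, forward
Step 1:
                   M          E          G          D
  Initial    0.02271      4.097    0.01714     0.1629
  Change   -0.006181  -0.006181    0.01854    0.01854
  Equil      0.01653      4.091    0.03568     0.1814
  solve Keq expr → x = 0.006181; check Q = 4.0140e-06
Then change container volume by factor 0.8 (V_new/V_old).
Step 2:
                   M          E          G          D
  Initial    0.02066      5.114     0.0446     0.2268
  Change    0.002877   0.002877  -0.008632  -0.008632
  Equil      0.02354      5.116    0.03597     0.2182
  solve Keq expr → x = -0.002877; check Q = 4.0140e-06
Then change container volume by factor 1.5 (V_new/V_old).
Step 3:
                   M          E          G          D
  Initial    0.01569      3.411    0.02398     0.1454
  Change   -0.003675  -0.003675    0.01103    0.01103
  Equil      0.01202      3.407    0.03501     0.1565
  solve Keq expr → x = 0.003675; check Q = 4.0140e-06

Q₀ = 2.3394e-07; Q < K (proceeds forward)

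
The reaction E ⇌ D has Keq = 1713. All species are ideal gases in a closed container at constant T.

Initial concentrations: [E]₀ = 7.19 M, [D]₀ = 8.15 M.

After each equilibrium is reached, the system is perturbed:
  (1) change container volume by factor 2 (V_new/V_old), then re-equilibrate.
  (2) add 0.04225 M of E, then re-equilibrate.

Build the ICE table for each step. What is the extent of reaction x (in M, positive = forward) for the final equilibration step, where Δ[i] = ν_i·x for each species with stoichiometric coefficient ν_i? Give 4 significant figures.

x = 0.04223 M

Q₀ = 1.134 vs Keq = 1713 ⇒ Q<K, forward
Step 1:
                    E           D
  Initial        7.19        8.15
  Change       -7.181       7.181
  Equil       0.00895       15.33
  solve Keq expr → x = 7.181; check Q = 1713
Then change container volume by factor 2 (V_new/V_old).
Step 2:
                    E           D
  Initial    0.004475       7.666
  Change            0           0
  Equil      0.004475       7.666
  solve Keq expr → x = 0; check Q = 1713
Then add 0.04225 M of E.
Step 3:
                    E           D
  Initial     0.04672       7.666
  Change     -0.04223     0.04223
  Equil        0.0045       7.708
  solve Keq expr → x = 0.04223; check Q = 1713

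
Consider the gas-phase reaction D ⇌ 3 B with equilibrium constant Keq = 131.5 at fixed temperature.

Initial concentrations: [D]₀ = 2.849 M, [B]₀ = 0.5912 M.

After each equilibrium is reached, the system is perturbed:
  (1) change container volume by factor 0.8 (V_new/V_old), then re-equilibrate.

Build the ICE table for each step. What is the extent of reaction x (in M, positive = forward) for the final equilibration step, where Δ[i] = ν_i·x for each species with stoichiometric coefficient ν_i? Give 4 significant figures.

x = -0.2233 M

Q₀ = 0.07253 vs Keq = 131.5 ⇒ Q<K, forward
Step 1:
                   D          B
  init         2.849     0.5912
  Δ           -1.619      4.857
  eq            1.23      5.448
  solve Keq expr → x = 1.619; check Q = 131.5
Then change container volume by factor 0.8 (V_new/V_old).
Step 2:
                   D          B
  init         1.537      6.811
  Δ           0.2233      -0.67
  eq           1.761      6.141
  solve Keq expr → x = -0.2233; check Q = 131.5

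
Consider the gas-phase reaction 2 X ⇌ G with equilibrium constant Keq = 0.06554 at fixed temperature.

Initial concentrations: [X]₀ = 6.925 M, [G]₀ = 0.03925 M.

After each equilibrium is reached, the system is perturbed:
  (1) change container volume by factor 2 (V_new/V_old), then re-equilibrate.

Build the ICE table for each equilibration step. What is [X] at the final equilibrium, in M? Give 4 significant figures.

Q₀ = 8.1846e-04 vs Keq = 0.06554 ⇒ Q<K, forward
Step 1:
                   X          G
  init         6.925    0.03925
  Δ           -2.495      1.247
  eq            4.43      1.287
  solve Keq expr → x = 1.247; check Q = 0.06554
Then change container volume by factor 2 (V_new/V_old).
Step 2:
                   X          G
  init         2.215     0.6433
  Δ           0.3941     -0.197
  eq           2.609     0.4462
  solve Keq expr → x = -0.197; check Q = 0.06554

[X]_eq = 2.609 M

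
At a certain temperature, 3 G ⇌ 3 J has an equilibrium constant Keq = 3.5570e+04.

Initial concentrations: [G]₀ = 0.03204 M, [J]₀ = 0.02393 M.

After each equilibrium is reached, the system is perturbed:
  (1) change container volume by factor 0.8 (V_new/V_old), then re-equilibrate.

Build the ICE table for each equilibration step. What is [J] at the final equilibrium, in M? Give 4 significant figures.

[J]_eq = 0.0679 M

Q₀ = 0.4166 vs Keq = 3.5570e+04 ⇒ Q<K, forward
Step 1:
                   G          J
  I          0.03204    0.02393
  C         -0.03039    0.03039
  E         0.001652    0.05432
  solve Keq expr → x = 0.01013; check Q = 3.5570e+04
Then change container volume by factor 0.8 (V_new/V_old).
Step 2:
                   G          J
  I         0.002065     0.0679
  C                0          0
  E         0.002065     0.0679
  solve Keq expr → x = 0; check Q = 3.5570e+04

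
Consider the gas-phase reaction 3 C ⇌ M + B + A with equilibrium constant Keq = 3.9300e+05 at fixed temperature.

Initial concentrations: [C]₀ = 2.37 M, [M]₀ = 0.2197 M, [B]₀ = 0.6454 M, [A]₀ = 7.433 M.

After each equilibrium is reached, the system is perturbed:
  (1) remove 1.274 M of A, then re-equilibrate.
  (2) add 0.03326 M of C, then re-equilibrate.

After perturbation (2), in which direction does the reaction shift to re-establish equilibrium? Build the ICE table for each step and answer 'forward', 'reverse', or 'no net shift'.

Direction: forward

Q₀ = 0.07917 vs Keq = 3.9300e+05 ⇒ Q<K, forward
Step 1:
                   C          M          B          A
  Initial       2.37     0.2197     0.6454      7.433
  Change      -2.339     0.7797     0.7797     0.7797
  Equil      0.03099     0.9994      1.425      8.213
  solve Keq expr → x = 0.7797; check Q = 3.9300e+05
Then remove 1.274 M of A.
Step 2:
                   C          M          B          A
  Initial    0.03099     0.9994      1.425      6.939
  Change   -0.001683 5.6105e-04 5.6105e-04 5.6105e-04
  Equil      0.02931     0.9999      1.426      6.939
  solve Keq expr → x = 5.6105e-04; check Q = 3.9300e+05
Then add 0.03326 M of C.
Step 3:
                   C          M          B          A
  Initial    0.06257     0.9999      1.426      6.939
  Change    -0.03306    0.01102    0.01102    0.01102
  Equil      0.02951      1.011      1.437       6.95
  solve Keq expr → x = 0.01102; check Q = 3.9300e+05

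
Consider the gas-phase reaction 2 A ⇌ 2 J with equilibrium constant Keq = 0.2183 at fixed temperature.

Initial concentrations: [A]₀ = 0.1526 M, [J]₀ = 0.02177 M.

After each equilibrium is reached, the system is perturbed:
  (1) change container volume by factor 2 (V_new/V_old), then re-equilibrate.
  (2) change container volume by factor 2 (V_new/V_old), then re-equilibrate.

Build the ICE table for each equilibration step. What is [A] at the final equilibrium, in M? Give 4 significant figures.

Q₀ = 0.02035 vs Keq = 0.2183 ⇒ Q<K, forward
Step 1:
                   A          J
  init        0.1526    0.02177
  Δ         -0.03376    0.03376
  eq          0.1188    0.05553
  solve Keq expr → x = 0.01688; check Q = 0.2183
Then change container volume by factor 2 (V_new/V_old).
Step 2:
                   A          J
  init       0.05942    0.02776
  Δ                0          0
  eq         0.05942    0.02776
  solve Keq expr → x = 0; check Q = 0.2183
Then change container volume by factor 2 (V_new/V_old).
Step 3:
                   A          J
  init       0.02971    0.01388
  Δ                0          0
  eq         0.02971    0.01388
  solve Keq expr → x = 0; check Q = 0.2183

[A]_eq = 0.02971 M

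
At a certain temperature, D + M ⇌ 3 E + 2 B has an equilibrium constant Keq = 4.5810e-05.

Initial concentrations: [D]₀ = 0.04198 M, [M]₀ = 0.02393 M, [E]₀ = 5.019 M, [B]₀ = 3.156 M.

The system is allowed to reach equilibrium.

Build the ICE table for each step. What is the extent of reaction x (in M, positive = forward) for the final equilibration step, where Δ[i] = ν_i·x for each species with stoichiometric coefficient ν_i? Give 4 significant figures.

x = -1.553 M

Q₀ = 1.2535e+06 vs Keq = 4.5810e-05 ⇒ Q>K, reverse
Step 1:
                   D          M          E          B
  I          0.04198    0.02393      5.019      3.156
  C            1.553      1.553     -4.659     -3.106
  E            1.595      1.577     0.3597    0.04977
  solve Keq expr → x = -1.553; check Q = 4.5810e-05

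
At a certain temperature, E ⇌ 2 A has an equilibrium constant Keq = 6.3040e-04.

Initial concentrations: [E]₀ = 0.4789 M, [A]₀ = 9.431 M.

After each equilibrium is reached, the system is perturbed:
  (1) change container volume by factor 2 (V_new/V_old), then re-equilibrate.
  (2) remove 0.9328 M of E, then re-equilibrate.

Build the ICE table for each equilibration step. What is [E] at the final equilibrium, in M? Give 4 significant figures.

[E]_eq = 1.648 M

Q₀ = 185.7 vs Keq = 6.3040e-04 ⇒ Q>K, reverse
Step 1:
                  E         A
  I          0.4789     9.431
  C           4.687    -9.374
  E           5.166   0.05707
  solve Keq expr → x = -4.687; check Q = 6.3040e-04
Then change container volume by factor 2 (V_new/V_old).
Step 2:
                  E         A
  I           2.583   0.02853
  C       -0.005886   0.01177
  E           2.577   0.04031
  solve Keq expr → x = 0.005886; check Q = 6.3040e-04
Then remove 0.9328 M of E.
Step 3:
                  E         A
  I           1.644   0.04031
  C        0.004036 -0.008071
  E           1.648   0.03223
  solve Keq expr → x = -0.004036; check Q = 6.3040e-04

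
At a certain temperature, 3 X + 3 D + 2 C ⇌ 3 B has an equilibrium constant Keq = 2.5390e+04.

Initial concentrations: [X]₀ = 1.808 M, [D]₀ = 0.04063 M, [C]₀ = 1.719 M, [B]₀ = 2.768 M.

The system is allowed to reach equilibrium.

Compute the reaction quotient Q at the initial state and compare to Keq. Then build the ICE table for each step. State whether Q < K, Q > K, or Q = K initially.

Q₀ = 1.8106e+04; Q < K (proceeds forward)

Q₀ = 1.8106e+04 vs Keq = 2.5390e+04 ⇒ Q<K, forward
Step 1:
                   X          D          C          B
  Initial      1.808    0.04063      1.719      2.768
  Change   -0.004154  -0.004154  -0.002769   0.004154
  Equil        1.804    0.03648      1.716      2.772
  solve Keq expr → x = 0.001385; check Q = 2.5390e+04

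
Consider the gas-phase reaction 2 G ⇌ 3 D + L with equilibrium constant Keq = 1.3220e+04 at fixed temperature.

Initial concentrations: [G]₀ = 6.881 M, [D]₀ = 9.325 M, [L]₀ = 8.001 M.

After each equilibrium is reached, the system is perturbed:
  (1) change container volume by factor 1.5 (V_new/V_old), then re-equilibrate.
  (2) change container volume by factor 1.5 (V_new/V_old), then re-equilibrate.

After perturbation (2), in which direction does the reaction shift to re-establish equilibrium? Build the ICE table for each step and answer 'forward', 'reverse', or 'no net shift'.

Direction: forward

Q₀ = 137 vs Keq = 1.3220e+04 ⇒ Q<K, forward
Step 1:
                  G         D         L
  I           6.881     9.325     8.001
  C          -4.951     7.426     2.475
  E            1.93     16.75     10.48
  solve Keq expr → x = 2.475; check Q = 1.3220e+04
Then change container volume by factor 1.5 (V_new/V_old).
Step 2:
                  G         D         L
  I           1.287     11.17     6.984
  C         -0.3552    0.5328    0.1776
  E          0.9315      11.7     7.162
  solve Keq expr → x = 0.1776; check Q = 1.3220e+04
Then change container volume by factor 1.5 (V_new/V_old).
Step 3:
                  G         D         L
  I           0.621       7.8     4.775
  C         -0.1811    0.2716   0.09054
  E          0.4399     8.072     4.865
  solve Keq expr → x = 0.09054; check Q = 1.3220e+04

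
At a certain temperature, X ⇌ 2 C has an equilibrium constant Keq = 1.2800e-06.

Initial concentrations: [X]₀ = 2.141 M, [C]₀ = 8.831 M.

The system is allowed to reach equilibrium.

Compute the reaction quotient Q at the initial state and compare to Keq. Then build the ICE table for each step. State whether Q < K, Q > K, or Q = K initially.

Q₀ = 36.43; Q > K (proceeds reverse)

Q₀ = 36.43 vs Keq = 1.2800e-06 ⇒ Q>K, reverse
Step 1:
                  X         C
  Initial     2.141     8.831
  Change      4.414    -8.828
  Equil       6.555  0.002897
  solve Keq expr → x = -4.414; check Q = 1.2800e-06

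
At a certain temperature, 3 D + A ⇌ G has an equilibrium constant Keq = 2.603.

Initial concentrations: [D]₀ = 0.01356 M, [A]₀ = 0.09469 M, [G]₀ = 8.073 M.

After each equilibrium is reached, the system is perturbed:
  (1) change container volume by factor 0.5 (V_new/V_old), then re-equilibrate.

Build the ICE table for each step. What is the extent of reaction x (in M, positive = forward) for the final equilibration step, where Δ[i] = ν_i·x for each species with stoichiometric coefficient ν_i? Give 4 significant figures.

x = 0.4572 M

Q₀ = 3.4194e+07 vs Keq = 2.603 ⇒ Q>K, reverse
Step 1:
                  D         A         G
  Initial   0.01356   0.09469     8.073
  Change      1.639    0.5463   -0.5463
  Equil       1.652     0.641     7.527
  solve Keq expr → x = -0.5463; check Q = 2.603
Then change container volume by factor 0.5 (V_new/V_old).
Step 2:
                  D         A         G
  Initial     3.305     1.282     15.05
  Change     -1.371   -0.4572    0.4572
  Equil       1.933    0.8247     15.51
  solve Keq expr → x = 0.4572; check Q = 2.603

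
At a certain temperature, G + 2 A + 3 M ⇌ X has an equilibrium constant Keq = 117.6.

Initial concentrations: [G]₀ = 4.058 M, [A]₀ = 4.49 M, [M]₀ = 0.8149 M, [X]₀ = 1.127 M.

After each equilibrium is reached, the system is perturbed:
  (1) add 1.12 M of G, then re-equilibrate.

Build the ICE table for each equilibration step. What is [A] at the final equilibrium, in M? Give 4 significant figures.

[A]_eq = 3.982 M

Q₀ = 0.02546 vs Keq = 117.6 ⇒ Q<K, forward
Step 1:
                    G           A           M           X
  init          4.058        4.49      0.8149       1.127
  Δ           -0.2523     -0.5047      -0.757      0.2523
  eq            3.806       3.985     0.05789       1.379
  solve Keq expr → x = 0.2523; check Q = 117.6
Then add 1.12 M of G.
Step 2:
                    G           A           M           X
  init          4.926       3.985     0.05789       1.379
  Δ         -0.001572   -0.003144   -0.004716    0.001572
  eq            4.924       3.982     0.05318       1.381
  solve Keq expr → x = 0.001572; check Q = 117.6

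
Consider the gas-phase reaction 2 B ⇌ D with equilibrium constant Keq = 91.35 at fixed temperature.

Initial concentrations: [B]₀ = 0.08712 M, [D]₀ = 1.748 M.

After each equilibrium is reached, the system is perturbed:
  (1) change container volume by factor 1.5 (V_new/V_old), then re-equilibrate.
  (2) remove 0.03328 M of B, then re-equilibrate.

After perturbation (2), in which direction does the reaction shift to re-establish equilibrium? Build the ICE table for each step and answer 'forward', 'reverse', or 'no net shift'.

Direction: reverse

Q₀ = 230.3 vs Keq = 91.35 ⇒ Q>K, reverse
Step 1:
                    B           D
  init        0.08712       1.748
  Δ           0.05021    -0.02511
  eq           0.1373       1.723
  solve Keq expr → x = -0.02511; check Q = 91.35
Then change container volume by factor 1.5 (V_new/V_old).
Step 2:
                    B           D
  init        0.09156       1.149
  Δ           0.02009    -0.01004
  eq           0.1116       1.139
  solve Keq expr → x = -0.01004; check Q = 91.35
Then remove 0.03328 M of B.
Step 3:
                    B           D
  init        0.07836       1.139
  Δ           0.03248    -0.01624
  eq           0.1108       1.122
  solve Keq expr → x = -0.01624; check Q = 91.35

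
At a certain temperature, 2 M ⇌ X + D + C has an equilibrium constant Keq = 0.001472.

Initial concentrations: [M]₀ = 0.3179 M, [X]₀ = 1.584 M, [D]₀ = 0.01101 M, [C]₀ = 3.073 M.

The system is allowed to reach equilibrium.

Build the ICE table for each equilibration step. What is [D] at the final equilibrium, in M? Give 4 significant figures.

Q₀ = 0.5303 vs Keq = 0.001472 ⇒ Q>K, reverse
Step 1:
                  M         X         D         C
  Initial    0.3179     1.584   0.01101     3.073
  Change    0.02195  -0.01097  -0.01097  -0.01097
  Equil      0.3398     1.573 3.5297e-05     3.062
  solve Keq expr → x = -0.01097; check Q = 0.001472

[D]_eq = 3.5297e-05 M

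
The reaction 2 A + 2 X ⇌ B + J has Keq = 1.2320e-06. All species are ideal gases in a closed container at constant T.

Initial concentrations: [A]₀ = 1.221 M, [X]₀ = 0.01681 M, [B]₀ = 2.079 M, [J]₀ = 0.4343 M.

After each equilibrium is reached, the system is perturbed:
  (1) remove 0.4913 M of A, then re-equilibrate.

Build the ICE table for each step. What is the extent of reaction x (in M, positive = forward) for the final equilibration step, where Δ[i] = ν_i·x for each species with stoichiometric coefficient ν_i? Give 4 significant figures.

Q₀ = 2143 vs Keq = 1.2320e-06 ⇒ Q>K, reverse
Step 1:
                  A         X         B         J
  init        1.221   0.01681     2.079    0.4343
  Δ          0.8686    0.8686   -0.4343   -0.4343
  eq           2.09    0.8854     1.645 2.5641e-06
  solve Keq expr → x = -0.4343; check Q = 1.2320e-06
Then remove 0.4913 M of A.
Step 2:
                  A         X         B         J
  init        1.598    0.8854     1.645 2.5641e-06
  Δ       2.1279e-06 2.1279e-06 -1.0640e-06 -1.0640e-06
  eq          1.598    0.8854     1.645 1.5001e-06
  solve Keq expr → x = -1.0640e-06; check Q = 1.2320e-06

x = -1.0640e-06 M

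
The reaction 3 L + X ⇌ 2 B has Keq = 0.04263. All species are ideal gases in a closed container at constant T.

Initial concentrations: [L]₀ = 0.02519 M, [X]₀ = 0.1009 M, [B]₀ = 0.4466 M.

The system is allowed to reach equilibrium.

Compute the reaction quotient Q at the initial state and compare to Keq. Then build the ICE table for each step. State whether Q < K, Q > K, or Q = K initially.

Q₀ = 1.2367e+05; Q > K (proceeds reverse)

Q₀ = 1.2367e+05 vs Keq = 0.04263 ⇒ Q>K, reverse
Step 1:
                  L         X         B
  init      0.02519    0.1009    0.4466
  Δ          0.5887    0.1962   -0.3925
  eq         0.6139    0.2971   0.05413
  solve Keq expr → x = -0.1962; check Q = 0.04263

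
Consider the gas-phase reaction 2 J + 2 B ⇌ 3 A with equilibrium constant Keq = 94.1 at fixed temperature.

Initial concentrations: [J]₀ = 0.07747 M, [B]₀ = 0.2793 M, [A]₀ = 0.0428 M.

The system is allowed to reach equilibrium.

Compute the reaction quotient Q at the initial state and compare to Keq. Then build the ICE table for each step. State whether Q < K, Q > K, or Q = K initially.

Q₀ = 0.1675; Q < K (proceeds forward)

Q₀ = 0.1675 vs Keq = 94.1 ⇒ Q<K, forward
Step 1:
                  J         B         A
  Initial   0.07747    0.2793    0.0428
  Change   -0.05643  -0.05643   0.08464
  Equil     0.02104    0.2229    0.1274
  solve Keq expr → x = 0.02821; check Q = 94.1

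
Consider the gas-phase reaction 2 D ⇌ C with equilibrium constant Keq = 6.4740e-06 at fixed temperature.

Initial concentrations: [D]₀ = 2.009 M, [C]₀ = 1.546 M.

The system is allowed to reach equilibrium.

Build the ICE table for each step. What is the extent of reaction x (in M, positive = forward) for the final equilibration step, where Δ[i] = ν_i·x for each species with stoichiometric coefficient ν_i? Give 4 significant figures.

x = -1.546 M

Q₀ = 0.383 vs Keq = 6.4740e-06 ⇒ Q>K, reverse
Step 1:
                  D         C
  Initial     2.009     1.546
  Change      3.092    -1.546
  Equil       5.101 1.6843e-04
  solve Keq expr → x = -1.546; check Q = 6.4740e-06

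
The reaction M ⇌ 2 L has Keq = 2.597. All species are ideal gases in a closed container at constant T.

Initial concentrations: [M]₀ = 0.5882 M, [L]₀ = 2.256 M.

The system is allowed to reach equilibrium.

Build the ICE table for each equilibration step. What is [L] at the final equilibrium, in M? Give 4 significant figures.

[L]_eq = 1.559 M

Q₀ = 8.653 vs Keq = 2.597 ⇒ Q>K, reverse
Step 1:
                    M           L
  init         0.5882       2.256
  Δ            0.3483     -0.6965
  eq           0.9365       1.559
  solve Keq expr → x = -0.3483; check Q = 2.597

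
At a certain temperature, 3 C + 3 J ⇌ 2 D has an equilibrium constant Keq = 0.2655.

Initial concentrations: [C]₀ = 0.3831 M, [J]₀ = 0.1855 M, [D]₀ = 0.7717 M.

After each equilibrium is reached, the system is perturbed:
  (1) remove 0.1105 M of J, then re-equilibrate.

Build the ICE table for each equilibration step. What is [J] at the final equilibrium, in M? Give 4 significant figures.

[J]_eq = 0.7274 M

Q₀ = 1659 vs Keq = 0.2655 ⇒ Q>K, reverse
Step 1:
                  C         J         D
  I          0.3831    0.1855    0.7717
  C          0.6117    0.6117   -0.4078
  E          0.9948    0.7972    0.3639
  solve Keq expr → x = -0.2039; check Q = 0.2655
Then remove 0.1105 M of J.
Step 2:
                  C         J         D
  I          0.9948    0.6867    0.3639
  C         0.04067   0.04067  -0.02711
  E           1.035    0.7274    0.3368
  solve Keq expr → x = -0.01356; check Q = 0.2655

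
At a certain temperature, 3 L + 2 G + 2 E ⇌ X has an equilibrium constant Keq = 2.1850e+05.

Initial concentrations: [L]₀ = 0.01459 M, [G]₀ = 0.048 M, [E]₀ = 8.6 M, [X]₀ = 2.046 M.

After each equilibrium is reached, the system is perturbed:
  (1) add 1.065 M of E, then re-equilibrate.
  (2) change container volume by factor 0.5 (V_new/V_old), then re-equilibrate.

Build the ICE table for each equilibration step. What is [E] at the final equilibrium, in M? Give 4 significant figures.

Q₀ = 3.8660e+06 vs Keq = 2.1850e+05 ⇒ Q>K, reverse
Step 1:
                    L           G           E           X
  Initial     0.01459       0.048         8.6       2.046
  Change      0.01809     0.01206     0.01206    -0.00603
  Equil       0.03268     0.06006       8.612        2.04
  solve Keq expr → x = -0.00603; check Q = 2.1850e+05
Then add 1.065 M of E.
Step 2:
                    L           G           E           X
  Initial     0.03268     0.06006       9.677        2.04
  Change    -0.001985   -0.001324   -0.001324  6.6176e-04
  Equil       0.03069     0.05874       9.676       2.041
  solve Keq expr → x = 6.6176e-04; check Q = 2.1850e+05
Then change container volume by factor 0.5 (V_new/V_old).
Step 3:
                    L           G           E           X
  Initial     0.06139      0.1175       19.35       4.081
  Change     -0.04287    -0.02858    -0.02858     0.01429
  Equil       0.01852     0.08889       19.32       4.096
  solve Keq expr → x = 0.01429; check Q = 2.1850e+05

[E]_eq = 19.32 M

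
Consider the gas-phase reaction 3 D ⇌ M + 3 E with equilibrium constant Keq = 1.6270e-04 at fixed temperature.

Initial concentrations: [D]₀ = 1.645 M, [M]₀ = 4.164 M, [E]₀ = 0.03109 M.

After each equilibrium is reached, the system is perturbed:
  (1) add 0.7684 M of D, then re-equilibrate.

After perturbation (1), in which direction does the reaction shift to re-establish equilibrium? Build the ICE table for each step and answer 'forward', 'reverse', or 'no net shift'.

Q₀ = 2.8111e-05 vs Keq = 1.6270e-04 ⇒ Q<K, forward
Step 1:
                  D         M         E
  init        1.645     4.164   0.03109
  Δ        -0.02388  0.007962   0.02388
  eq          1.621     4.172   0.05497
  solve Keq expr → x = 0.007962; check Q = 1.6270e-04
Then add 0.7684 M of D.
Step 2:
                  D         M         E
  init         2.39     4.172   0.05497
  Δ        -0.02515  0.008384   0.02515
  eq          2.364      4.18   0.08013
  solve Keq expr → x = 0.008384; check Q = 1.6270e-04

Direction: forward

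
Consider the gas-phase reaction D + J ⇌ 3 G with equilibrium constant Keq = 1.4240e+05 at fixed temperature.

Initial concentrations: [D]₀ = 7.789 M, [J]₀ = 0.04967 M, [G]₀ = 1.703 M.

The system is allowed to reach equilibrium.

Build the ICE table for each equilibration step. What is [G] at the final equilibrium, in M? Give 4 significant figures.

Q₀ = 12.77 vs Keq = 1.4240e+05 ⇒ Q<K, forward
Step 1:
                  D         J         G
  init        7.789   0.04967     1.703
  Δ        -0.04966  -0.04966     0.149
  eq          7.739 5.7637e-06     1.852
  solve Keq expr → x = 0.04966; check Q = 1.4240e+05

[G]_eq = 1.852 M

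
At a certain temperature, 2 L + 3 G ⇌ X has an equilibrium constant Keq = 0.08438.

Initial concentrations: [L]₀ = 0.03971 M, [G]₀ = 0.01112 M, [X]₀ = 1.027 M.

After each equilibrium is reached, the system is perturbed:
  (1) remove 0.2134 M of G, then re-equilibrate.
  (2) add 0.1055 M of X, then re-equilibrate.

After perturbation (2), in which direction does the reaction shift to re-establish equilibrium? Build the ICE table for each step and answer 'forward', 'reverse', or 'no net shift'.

Direction: reverse

Q₀ = 4.7365e+08 vs Keq = 0.08438 ⇒ Q>K, reverse
Step 1:
                   L          G          X
  I          0.03971    0.01112      1.027
  C            1.091      1.636    -0.5453
  E             1.13      1.647     0.4817
  solve Keq expr → x = -0.5453; check Q = 0.08438
Then remove 0.2134 M of G.
Step 2:
                   L          G          X
  I             1.13      1.434     0.4817
  C          0.07151     0.1073   -0.03576
  E            1.202      1.541     0.4459
  solve Keq expr → x = -0.03576; check Q = 0.08438
Then add 0.1055 M of X.
Step 3:
                   L          G          X
  I            1.202      1.541     0.5514
  C          0.03913    0.05869   -0.01956
  E            1.241        1.6     0.5319
  solve Keq expr → x = -0.01956; check Q = 0.08438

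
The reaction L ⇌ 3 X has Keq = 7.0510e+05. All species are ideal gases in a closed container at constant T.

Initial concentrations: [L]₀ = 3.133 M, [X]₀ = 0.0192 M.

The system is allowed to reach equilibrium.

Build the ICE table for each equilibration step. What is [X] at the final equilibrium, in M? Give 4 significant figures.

[X]_eq = 9.415 M

Q₀ = 2.2591e-06 vs Keq = 7.0510e+05 ⇒ Q<K, forward
Step 1:
                   L          X
  init         3.133     0.0192
  Δ           -3.132      9.395
  eq        0.001183      9.415
  solve Keq expr → x = 3.132; check Q = 7.0510e+05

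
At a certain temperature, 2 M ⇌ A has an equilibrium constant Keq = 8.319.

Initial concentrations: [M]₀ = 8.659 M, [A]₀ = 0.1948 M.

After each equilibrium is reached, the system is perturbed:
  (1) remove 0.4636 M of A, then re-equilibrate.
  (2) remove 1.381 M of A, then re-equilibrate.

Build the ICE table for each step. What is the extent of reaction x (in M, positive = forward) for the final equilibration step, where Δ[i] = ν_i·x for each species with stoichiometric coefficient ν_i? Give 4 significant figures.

Q₀ = 0.002598 vs Keq = 8.319 ⇒ Q<K, forward
Step 1:
                    M           A
  I             8.659      0.1948
  C            -7.951       3.975
  E             0.708        4.17
  solve Keq expr → x = 3.975; check Q = 8.319
Then remove 0.4636 M of A.
Step 2:
                    M           A
  I             0.708       3.707
  C          -0.03877     0.01939
  E            0.6693       3.726
  solve Keq expr → x = 0.01939; check Q = 8.319
Then remove 1.381 M of A.
Step 3:
                    M           A
  I            0.6693       2.345
  C            -0.131     0.06548
  E            0.5383       2.411
  solve Keq expr → x = 0.06548; check Q = 8.319

x = 0.06548 M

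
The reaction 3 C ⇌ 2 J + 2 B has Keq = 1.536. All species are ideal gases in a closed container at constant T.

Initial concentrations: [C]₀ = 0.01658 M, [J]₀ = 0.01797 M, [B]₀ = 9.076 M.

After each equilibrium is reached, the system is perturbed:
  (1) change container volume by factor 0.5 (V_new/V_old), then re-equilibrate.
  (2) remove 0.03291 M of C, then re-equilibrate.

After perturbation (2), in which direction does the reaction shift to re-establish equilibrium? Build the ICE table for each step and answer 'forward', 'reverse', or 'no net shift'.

Direction: reverse

Q₀ = 5836 vs Keq = 1.536 ⇒ Q>K, reverse
Step 1:
                   C          J          B
  init       0.01658    0.01797      9.076
  Δ           0.0252    -0.0168    -0.0168
  eq         0.04178   0.001168      9.059
  solve Keq expr → x = -0.008401; check Q = 1.536
Then change container volume by factor 0.5 (V_new/V_old).
Step 2:
                   C          J          B
  init       0.08356   0.002337      18.12
  Δ       9.8272e-04 -6.5515e-04 -6.5515e-04
  eq         0.08455   0.001682      18.12
  solve Keq expr → x = -3.2757e-04; check Q = 1.536
Then remove 0.03291 M of C.
Step 3:
                   C          J          B
  init       0.05164   0.001682      18.12
  Δ         0.001274 -8.4908e-04 -8.4908e-04
  eq         0.05291 8.3259e-04      18.12
  solve Keq expr → x = -4.2454e-04; check Q = 1.536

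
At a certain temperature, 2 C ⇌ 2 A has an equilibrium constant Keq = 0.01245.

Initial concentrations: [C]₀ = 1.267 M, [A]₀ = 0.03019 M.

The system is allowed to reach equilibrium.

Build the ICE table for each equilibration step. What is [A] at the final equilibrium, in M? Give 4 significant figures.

[A]_eq = 0.1302 M

Q₀ = 5.6777e-04 vs Keq = 0.01245 ⇒ Q<K, forward
Step 1:
                  C         A
  I           1.267   0.03019
  C            -0.1       0.1
  E           1.167    0.1302
  solve Keq expr → x = 0.05001; check Q = 0.01245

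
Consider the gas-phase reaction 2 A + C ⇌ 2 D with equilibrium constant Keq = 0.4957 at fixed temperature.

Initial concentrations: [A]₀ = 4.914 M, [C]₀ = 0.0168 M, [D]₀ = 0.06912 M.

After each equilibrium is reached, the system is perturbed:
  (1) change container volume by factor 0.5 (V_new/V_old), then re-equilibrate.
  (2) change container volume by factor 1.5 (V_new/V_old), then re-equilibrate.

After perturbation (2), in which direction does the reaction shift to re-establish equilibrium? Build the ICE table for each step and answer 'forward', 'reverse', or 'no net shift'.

Q₀ = 0.01178 vs Keq = 0.4957 ⇒ Q<K, forward
Step 1:
                    A           C           D
  init          4.914      0.0168     0.06912
  Δ          -0.03187    -0.01594     0.03187
  eq            4.882  8.6328e-04       0.101
  solve Keq expr → x = 0.01594; check Q = 0.4957
Then change container volume by factor 0.5 (V_new/V_old).
Step 2:
                    A           C           D
  init          9.764    0.001727       0.202
  Δ         -0.001697 -8.4841e-04    0.001697
  eq            9.763  8.7815e-04      0.2037
  solve Keq expr → x = 8.4841e-04; check Q = 0.4957
Then change container volume by factor 1.5 (V_new/V_old).
Step 3:
                    A           C           D
  init          6.508  5.8543e-04      0.1358
  Δ        5.7040e-04  2.8520e-04 -5.7040e-04
  eq            6.509  8.7063e-04      0.1352
  solve Keq expr → x = -2.8520e-04; check Q = 0.4957

Direction: reverse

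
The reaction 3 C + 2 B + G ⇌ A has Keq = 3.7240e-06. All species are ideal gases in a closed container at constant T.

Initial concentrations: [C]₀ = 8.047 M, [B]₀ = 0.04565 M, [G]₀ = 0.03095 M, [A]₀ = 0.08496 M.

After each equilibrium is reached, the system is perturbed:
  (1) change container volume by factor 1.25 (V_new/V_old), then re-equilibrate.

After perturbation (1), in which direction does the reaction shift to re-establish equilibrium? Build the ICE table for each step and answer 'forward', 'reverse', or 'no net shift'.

Direction: reverse

Q₀ = 2.528 vs Keq = 3.7240e-06 ⇒ Q>K, reverse
Step 1:
                  C         B         G         A
  init        8.047   0.04565   0.03095   0.08496
  Δ          0.2548    0.1699   0.08495  -0.08495
  eq          8.302    0.2155    0.1159 1.1473e-05
  solve Keq expr → x = -0.08495; check Q = 3.7240e-06
Then change container volume by factor 1.25 (V_new/V_old).
Step 2:
                  C         B         G         A
  init        6.641    0.1724   0.09272 9.1788e-06
  Δ       1.8511e-05 1.2341e-05 6.1704e-06 -6.1704e-06
  eq          6.641    0.1724   0.09272 3.0084e-06
  solve Keq expr → x = -6.1704e-06; check Q = 3.7240e-06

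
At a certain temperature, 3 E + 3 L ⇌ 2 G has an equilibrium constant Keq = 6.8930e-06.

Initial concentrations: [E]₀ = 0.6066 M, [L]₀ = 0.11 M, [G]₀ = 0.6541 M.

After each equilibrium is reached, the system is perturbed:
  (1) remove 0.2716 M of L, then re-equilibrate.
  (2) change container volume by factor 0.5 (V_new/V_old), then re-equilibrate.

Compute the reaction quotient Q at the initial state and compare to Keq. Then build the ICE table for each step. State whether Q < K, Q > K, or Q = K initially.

Q₀ = 1440; Q > K (proceeds reverse)

Q₀ = 1440 vs Keq = 6.8930e-06 ⇒ Q>K, reverse
Step 1:
                   E          L          G
  I           0.6066       0.11     0.6541
  C           0.9724     0.9724    -0.6482
  E            1.579      1.082   0.005866
  solve Keq expr → x = -0.3241; check Q = 6.8930e-06
Then remove 0.2716 M of L.
Step 2:
                   E          L          G
  I            1.579     0.8108   0.005866
  C         0.003046   0.003046   -0.00203
  E            1.582     0.8138   0.003835
  solve Keq expr → x = -0.001015; check Q = 6.8930e-06
Then change container volume by factor 0.5 (V_new/V_old).
Step 3:
                   E          L          G
  I            3.164      1.628    0.00767
  C         -0.03246   -0.03246    0.02164
  E            3.132      1.595    0.02931
  solve Keq expr → x = 0.01082; check Q = 6.8930e-06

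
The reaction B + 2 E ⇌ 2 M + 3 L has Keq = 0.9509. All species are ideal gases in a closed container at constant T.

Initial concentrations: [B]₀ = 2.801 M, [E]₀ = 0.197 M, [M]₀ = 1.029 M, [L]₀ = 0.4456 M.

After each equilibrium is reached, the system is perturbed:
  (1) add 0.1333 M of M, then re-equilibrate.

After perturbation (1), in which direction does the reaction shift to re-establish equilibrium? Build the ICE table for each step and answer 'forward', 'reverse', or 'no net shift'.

Q₀ = 0.8618 vs Keq = 0.9509 ⇒ Q<K, forward
Step 1:
                  B         E         M         L
  Initial     2.801     0.197     1.029    0.4456
  Change  -0.002194 -0.004389  0.004389  0.006583
  Equil       2.799    0.1926     1.033    0.4522
  solve Keq expr → x = 0.002194; check Q = 0.9509
Then add 0.1333 M of M.
Step 2:
                  B         E         M         L
  Initial     2.799    0.1926     1.167    0.4522
  Change   0.005481   0.01096  -0.01096  -0.01644
  Equil       2.804    0.2036     1.156    0.4357
  solve Keq expr → x = -0.005481; check Q = 0.9509

Direction: reverse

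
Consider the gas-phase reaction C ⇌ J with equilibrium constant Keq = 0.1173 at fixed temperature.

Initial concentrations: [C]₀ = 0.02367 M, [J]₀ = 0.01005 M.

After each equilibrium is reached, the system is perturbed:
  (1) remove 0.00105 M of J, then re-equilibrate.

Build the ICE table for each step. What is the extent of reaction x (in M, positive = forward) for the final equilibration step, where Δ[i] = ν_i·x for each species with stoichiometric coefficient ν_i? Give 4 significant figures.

x = 9.3977e-04 M

Q₀ = 0.4246 vs Keq = 0.1173 ⇒ Q>K, reverse
Step 1:
                    C           J
  Initial     0.02367     0.01005
  Change      0.00651    -0.00651
  Equil       0.03018     0.00354
  solve Keq expr → x = -0.00651; check Q = 0.1173
Then remove 0.00105 M of J.
Step 2:
                    C           J
  Initial     0.03018     0.00249
  Change  -9.3977e-04  9.3977e-04
  Equil       0.02924     0.00343
  solve Keq expr → x = 9.3977e-04; check Q = 0.1173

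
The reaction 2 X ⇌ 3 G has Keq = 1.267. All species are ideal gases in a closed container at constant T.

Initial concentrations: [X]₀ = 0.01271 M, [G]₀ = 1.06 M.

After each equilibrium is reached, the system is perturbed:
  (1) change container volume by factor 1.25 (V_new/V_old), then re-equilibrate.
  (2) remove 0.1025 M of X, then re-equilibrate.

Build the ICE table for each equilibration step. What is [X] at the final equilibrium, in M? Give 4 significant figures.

Q₀ = 7373 vs Keq = 1.267 ⇒ Q>K, reverse
Step 1:
                    X           G
  init        0.01271        1.06
  Δ            0.3439     -0.5158
  eq           0.3566      0.5442
  solve Keq expr → x = -0.1719; check Q = 1.267
Then change container volume by factor 1.25 (V_new/V_old).
Step 2:
                    X           G
  init         0.2853      0.4353
  Δ          -0.01291     0.01936
  eq           0.2724      0.4547
  solve Keq expr → x = 0.006454; check Q = 1.267
Then remove 0.1025 M of X.
Step 3:
                    X           G
  init         0.1699      0.4547
  Δ           0.04462    -0.06694
  eq           0.2145      0.3877
  solve Keq expr → x = -0.02231; check Q = 1.267

[X]_eq = 0.2145 M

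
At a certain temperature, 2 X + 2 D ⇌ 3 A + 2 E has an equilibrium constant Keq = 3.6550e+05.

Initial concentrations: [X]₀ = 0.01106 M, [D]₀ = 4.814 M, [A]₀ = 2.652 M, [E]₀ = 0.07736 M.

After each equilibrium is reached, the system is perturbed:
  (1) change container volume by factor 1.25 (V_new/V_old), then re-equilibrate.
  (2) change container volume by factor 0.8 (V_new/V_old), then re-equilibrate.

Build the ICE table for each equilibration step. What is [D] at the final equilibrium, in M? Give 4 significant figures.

[D]_eq = 4.803 M

Q₀ = 39.38 vs Keq = 3.6550e+05 ⇒ Q<K, forward
Step 1:
                  X         D         A         E
  I         0.01106     4.814     2.652   0.07736
  C        -0.01093  -0.01093   0.01639   0.01093
  E       1.3253e-04     4.803     2.668   0.08829
  solve Keq expr → x = 0.005464; check Q = 3.6550e+05
Then change container volume by factor 1.25 (V_new/V_old).
Step 2:
                  X         D         A         E
  I       1.0602e-04     3.842     2.135   0.07063
  C       -1.1177e-05 -1.1177e-05 1.6765e-05 1.1177e-05
  E       9.4846e-05     3.842     2.135   0.07064
  solve Keq expr → x = 5.5884e-06; check Q = 3.6550e+05
Then change container volume by factor 0.8 (V_new/V_old).
Step 3:
                  X         D         A         E
  I       1.1856e-04     4.803     2.668    0.0883
  C       1.3971e-05 1.3971e-05 -2.0956e-05 -1.3971e-05
  E       1.3253e-04     4.803     2.668   0.08829
  solve Keq expr → x = -6.9855e-06; check Q = 3.6550e+05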